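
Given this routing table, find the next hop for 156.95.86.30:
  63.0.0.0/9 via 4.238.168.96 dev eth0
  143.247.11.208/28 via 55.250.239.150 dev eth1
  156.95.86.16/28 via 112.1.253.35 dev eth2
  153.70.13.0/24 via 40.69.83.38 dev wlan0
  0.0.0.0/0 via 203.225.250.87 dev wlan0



Longest prefix match for 156.95.86.30:
  /9 63.0.0.0: no
  /28 143.247.11.208: no
  /28 156.95.86.16: MATCH
  /24 153.70.13.0: no
  /0 0.0.0.0: MATCH
Selected: next-hop 112.1.253.35 via eth2 (matched /28)


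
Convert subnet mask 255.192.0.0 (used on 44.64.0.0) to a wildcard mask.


Subnet mask: 255.192.0.0
Wildcard = 255.255.255.255 - subnet mask
255 - 255 = 0
255 - 192 = 63
255 - 0 = 255
255 - 0 = 255
Wildcard: 0.63.255.255


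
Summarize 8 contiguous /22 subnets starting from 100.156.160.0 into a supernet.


Original prefix: /22
Number of subnets: 8 = 2^3
New prefix = 22 - 3 = 19
Supernet: 100.156.160.0/19


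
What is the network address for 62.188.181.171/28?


IP:   00111110.10111100.10110101.10101011
Mask: 11111111.11111111.11111111.11110000
AND operation:
Net:  00111110.10111100.10110101.10100000
Network: 62.188.181.160/28


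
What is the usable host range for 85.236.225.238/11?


Network: 85.224.0.0
Broadcast: 85.255.255.255
First usable = network + 1
Last usable = broadcast - 1
Range: 85.224.0.1 to 85.255.255.254


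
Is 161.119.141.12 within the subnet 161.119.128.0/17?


Subnet network: 161.119.128.0
Test IP AND mask: 161.119.128.0
Yes, 161.119.141.12 is in 161.119.128.0/17


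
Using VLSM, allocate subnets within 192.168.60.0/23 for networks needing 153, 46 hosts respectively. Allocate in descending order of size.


153 hosts -> /24 (254 usable): 192.168.60.0/24
46 hosts -> /26 (62 usable): 192.168.61.0/26
Allocation: 192.168.60.0/24 (153 hosts, 254 usable); 192.168.61.0/26 (46 hosts, 62 usable)


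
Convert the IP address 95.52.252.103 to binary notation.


95 = 01011111
52 = 00110100
252 = 11111100
103 = 01100111
Binary: 01011111.00110100.11111100.01100111


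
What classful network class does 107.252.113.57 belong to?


First octet: 107
Binary: 01101011
0xxxxxxx -> Class A (1-126)
Class A, default mask 255.0.0.0 (/8)


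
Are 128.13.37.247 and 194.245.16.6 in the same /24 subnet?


Mask: 255.255.255.0
128.13.37.247 AND mask = 128.13.37.0
194.245.16.6 AND mask = 194.245.16.0
No, different subnets (128.13.37.0 vs 194.245.16.0)


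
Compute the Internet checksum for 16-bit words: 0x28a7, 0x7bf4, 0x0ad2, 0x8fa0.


Sum all words (with carry folding):
+ 0x28a7 = 0x28a7
+ 0x7bf4 = 0xa49b
+ 0x0ad2 = 0xaf6d
+ 0x8fa0 = 0x3f0e
One's complement: ~0x3f0e
Checksum = 0xc0f1


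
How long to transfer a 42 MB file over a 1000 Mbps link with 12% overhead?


Effective throughput = 1000 * (1 - 12/100) = 880 Mbps
File size in Mb = 42 * 8 = 336 Mb
Time = 336 / 880
Time = 0.3818 seconds


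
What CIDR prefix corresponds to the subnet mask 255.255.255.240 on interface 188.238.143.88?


Binary: 11111111.11111111.11111111.11110000
Count leading 1s
Prefix: /28


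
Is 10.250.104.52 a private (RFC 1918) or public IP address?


RFC 1918 private ranges:
  10.0.0.0/8 (10.0.0.0 - 10.255.255.255)
  172.16.0.0/12 (172.16.0.0 - 172.31.255.255)
  192.168.0.0/16 (192.168.0.0 - 192.168.255.255)
Private (in 10.0.0.0/8)


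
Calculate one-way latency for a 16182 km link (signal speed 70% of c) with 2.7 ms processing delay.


Speed = 0.7 * 3e5 km/s = 210000 km/s
Propagation delay = 16182 / 210000 = 0.0771 s = 77.0571 ms
Processing delay = 2.7 ms
Total one-way latency = 79.7571 ms


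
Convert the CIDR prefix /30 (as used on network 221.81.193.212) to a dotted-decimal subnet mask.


/30 means 30 network bits, 2 host bits
Binary: 11111111111111111111111111111100
Mask: 255.255.255.252


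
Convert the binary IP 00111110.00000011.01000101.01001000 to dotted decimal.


00111110 = 62
00000011 = 3
01000101 = 69
01001000 = 72
IP: 62.3.69.72


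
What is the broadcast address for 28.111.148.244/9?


Network: 28.0.0.0/9
Host bits = 23
Set all host bits to 1:
Broadcast: 28.127.255.255


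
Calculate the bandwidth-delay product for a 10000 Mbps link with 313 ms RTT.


BDP = bandwidth * RTT
= 10000 Mbps * 313 ms
= 10000 * 1e6 * 313 / 1000 bits
= 3130000000 bits
= 391250000 bytes
= 382080.0781 KB
BDP = 3130000000 bits (391250000 bytes)


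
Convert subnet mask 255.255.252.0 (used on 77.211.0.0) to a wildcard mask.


Subnet mask: 255.255.252.0
Wildcard = 255.255.255.255 - subnet mask
255 - 255 = 0
255 - 255 = 0
255 - 252 = 3
255 - 0 = 255
Wildcard: 0.0.3.255


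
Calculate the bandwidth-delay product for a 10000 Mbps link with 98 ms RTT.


BDP = bandwidth * RTT
= 10000 Mbps * 98 ms
= 10000 * 1e6 * 98 / 1000 bits
= 980000000 bits
= 122500000 bytes
= 119628.9062 KB
BDP = 980000000 bits (122500000 bytes)


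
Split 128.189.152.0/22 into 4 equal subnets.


New prefix = 22 + 2 = 24
Each subnet has 256 addresses
  128.189.152.0/24
  128.189.153.0/24
  128.189.154.0/24
  128.189.155.0/24
Subnets: 128.189.152.0/24, 128.189.153.0/24, 128.189.154.0/24, 128.189.155.0/24


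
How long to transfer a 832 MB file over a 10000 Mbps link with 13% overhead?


Effective throughput = 10000 * (1 - 13/100) = 8700 Mbps
File size in Mb = 832 * 8 = 6656 Mb
Time = 6656 / 8700
Time = 0.7651 seconds


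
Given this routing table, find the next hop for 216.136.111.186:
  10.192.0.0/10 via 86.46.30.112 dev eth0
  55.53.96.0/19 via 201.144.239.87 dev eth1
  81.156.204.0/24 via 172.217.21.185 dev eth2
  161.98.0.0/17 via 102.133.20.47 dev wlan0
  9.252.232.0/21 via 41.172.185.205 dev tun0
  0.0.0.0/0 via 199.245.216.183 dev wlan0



Longest prefix match for 216.136.111.186:
  /10 10.192.0.0: no
  /19 55.53.96.0: no
  /24 81.156.204.0: no
  /17 161.98.0.0: no
  /21 9.252.232.0: no
  /0 0.0.0.0: MATCH
Selected: next-hop 199.245.216.183 via wlan0 (matched /0)


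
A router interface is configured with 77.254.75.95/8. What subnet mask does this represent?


/8 means 8 network bits, 24 host bits
Binary: 11111111000000000000000000000000
Mask: 255.0.0.0


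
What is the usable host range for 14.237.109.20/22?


Network: 14.237.108.0
Broadcast: 14.237.111.255
First usable = network + 1
Last usable = broadcast - 1
Range: 14.237.108.1 to 14.237.111.254


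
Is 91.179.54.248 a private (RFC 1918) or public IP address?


RFC 1918 private ranges:
  10.0.0.0/8 (10.0.0.0 - 10.255.255.255)
  172.16.0.0/12 (172.16.0.0 - 172.31.255.255)
  192.168.0.0/16 (192.168.0.0 - 192.168.255.255)
Public (not in any RFC 1918 range)


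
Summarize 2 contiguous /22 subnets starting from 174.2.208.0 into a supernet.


Original prefix: /22
Number of subnets: 2 = 2^1
New prefix = 22 - 1 = 21
Supernet: 174.2.208.0/21


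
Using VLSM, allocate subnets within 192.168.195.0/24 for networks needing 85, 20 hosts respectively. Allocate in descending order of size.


85 hosts -> /25 (126 usable): 192.168.195.0/25
20 hosts -> /27 (30 usable): 192.168.195.128/27
Allocation: 192.168.195.0/25 (85 hosts, 126 usable); 192.168.195.128/27 (20 hosts, 30 usable)


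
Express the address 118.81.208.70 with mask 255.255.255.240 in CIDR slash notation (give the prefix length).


Binary: 11111111.11111111.11111111.11110000
Count leading 1s
Prefix: /28


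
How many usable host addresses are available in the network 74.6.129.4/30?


Host bits = 32 - 30 = 2
Total addresses = 2^2 = 4
Usable = total - 2 (network and broadcast)
Usable hosts: 2


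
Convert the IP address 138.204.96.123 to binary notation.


138 = 10001010
204 = 11001100
96 = 01100000
123 = 01111011
Binary: 10001010.11001100.01100000.01111011


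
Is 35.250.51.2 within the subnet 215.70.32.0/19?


Subnet network: 215.70.32.0
Test IP AND mask: 35.250.32.0
No, 35.250.51.2 is not in 215.70.32.0/19


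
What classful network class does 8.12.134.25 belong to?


First octet: 8
Binary: 00001000
0xxxxxxx -> Class A (1-126)
Class A, default mask 255.0.0.0 (/8)


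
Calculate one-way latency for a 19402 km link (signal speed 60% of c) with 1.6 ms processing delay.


Speed = 0.6 * 3e5 km/s = 180000 km/s
Propagation delay = 19402 / 180000 = 0.1078 s = 107.7889 ms
Processing delay = 1.6 ms
Total one-way latency = 109.3889 ms


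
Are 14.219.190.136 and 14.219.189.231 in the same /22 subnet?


Mask: 255.255.252.0
14.219.190.136 AND mask = 14.219.188.0
14.219.189.231 AND mask = 14.219.188.0
Yes, same subnet (14.219.188.0)


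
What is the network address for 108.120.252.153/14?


IP:   01101100.01111000.11111100.10011001
Mask: 11111111.11111100.00000000.00000000
AND operation:
Net:  01101100.01111000.00000000.00000000
Network: 108.120.0.0/14


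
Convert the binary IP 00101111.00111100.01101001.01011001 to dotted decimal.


00101111 = 47
00111100 = 60
01101001 = 105
01011001 = 89
IP: 47.60.105.89


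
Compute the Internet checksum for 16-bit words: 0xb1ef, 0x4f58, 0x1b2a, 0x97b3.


Sum all words (with carry folding):
+ 0xb1ef = 0xb1ef
+ 0x4f58 = 0x0148
+ 0x1b2a = 0x1c72
+ 0x97b3 = 0xb425
One's complement: ~0xb425
Checksum = 0x4bda


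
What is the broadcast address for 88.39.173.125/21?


Network: 88.39.168.0/21
Host bits = 11
Set all host bits to 1:
Broadcast: 88.39.175.255


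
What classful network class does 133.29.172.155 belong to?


First octet: 133
Binary: 10000101
10xxxxxx -> Class B (128-191)
Class B, default mask 255.255.0.0 (/16)


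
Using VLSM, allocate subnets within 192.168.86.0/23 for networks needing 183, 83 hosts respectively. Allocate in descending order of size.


183 hosts -> /24 (254 usable): 192.168.86.0/24
83 hosts -> /25 (126 usable): 192.168.87.0/25
Allocation: 192.168.86.0/24 (183 hosts, 254 usable); 192.168.87.0/25 (83 hosts, 126 usable)


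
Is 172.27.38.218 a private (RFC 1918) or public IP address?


RFC 1918 private ranges:
  10.0.0.0/8 (10.0.0.0 - 10.255.255.255)
  172.16.0.0/12 (172.16.0.0 - 172.31.255.255)
  192.168.0.0/16 (192.168.0.0 - 192.168.255.255)
Private (in 172.16.0.0/12)


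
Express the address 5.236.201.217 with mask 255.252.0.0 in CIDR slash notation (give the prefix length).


Binary: 11111111.11111100.00000000.00000000
Count leading 1s
Prefix: /14


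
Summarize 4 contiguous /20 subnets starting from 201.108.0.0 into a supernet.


Original prefix: /20
Number of subnets: 4 = 2^2
New prefix = 20 - 2 = 18
Supernet: 201.108.0.0/18


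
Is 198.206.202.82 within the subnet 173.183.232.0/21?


Subnet network: 173.183.232.0
Test IP AND mask: 198.206.200.0
No, 198.206.202.82 is not in 173.183.232.0/21


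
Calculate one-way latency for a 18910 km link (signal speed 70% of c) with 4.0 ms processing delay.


Speed = 0.7 * 3e5 km/s = 210000 km/s
Propagation delay = 18910 / 210000 = 0.09 s = 90.0476 ms
Processing delay = 4.0 ms
Total one-way latency = 94.0476 ms


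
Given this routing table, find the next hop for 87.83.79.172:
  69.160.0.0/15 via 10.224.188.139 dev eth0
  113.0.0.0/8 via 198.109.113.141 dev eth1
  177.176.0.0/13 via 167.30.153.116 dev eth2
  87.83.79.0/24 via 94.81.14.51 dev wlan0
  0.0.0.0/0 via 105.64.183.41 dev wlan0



Longest prefix match for 87.83.79.172:
  /15 69.160.0.0: no
  /8 113.0.0.0: no
  /13 177.176.0.0: no
  /24 87.83.79.0: MATCH
  /0 0.0.0.0: MATCH
Selected: next-hop 94.81.14.51 via wlan0 (matched /24)


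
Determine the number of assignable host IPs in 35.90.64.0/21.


Host bits = 32 - 21 = 11
Total addresses = 2^11 = 2048
Usable = total - 2 (network and broadcast)
Usable hosts: 2046


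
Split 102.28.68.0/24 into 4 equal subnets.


New prefix = 24 + 2 = 26
Each subnet has 64 addresses
  102.28.68.0/26
  102.28.68.64/26
  102.28.68.128/26
  102.28.68.192/26
Subnets: 102.28.68.0/26, 102.28.68.64/26, 102.28.68.128/26, 102.28.68.192/26


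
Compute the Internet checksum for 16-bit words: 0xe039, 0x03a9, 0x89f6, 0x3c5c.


Sum all words (with carry folding):
+ 0xe039 = 0xe039
+ 0x03a9 = 0xe3e2
+ 0x89f6 = 0x6dd9
+ 0x3c5c = 0xaa35
One's complement: ~0xaa35
Checksum = 0x55ca


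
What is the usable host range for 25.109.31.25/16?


Network: 25.109.0.0
Broadcast: 25.109.255.255
First usable = network + 1
Last usable = broadcast - 1
Range: 25.109.0.1 to 25.109.255.254


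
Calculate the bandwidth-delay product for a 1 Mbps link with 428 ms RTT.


BDP = bandwidth * RTT
= 1 Mbps * 428 ms
= 1 * 1e6 * 428 / 1000 bits
= 428000 bits
= 53500 bytes
= 52.2461 KB
BDP = 428000 bits (53500 bytes)


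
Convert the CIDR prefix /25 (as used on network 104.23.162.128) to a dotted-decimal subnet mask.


/25 means 25 network bits, 7 host bits
Binary: 11111111111111111111111110000000
Mask: 255.255.255.128


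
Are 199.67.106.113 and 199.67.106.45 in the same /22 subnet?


Mask: 255.255.252.0
199.67.106.113 AND mask = 199.67.104.0
199.67.106.45 AND mask = 199.67.104.0
Yes, same subnet (199.67.104.0)


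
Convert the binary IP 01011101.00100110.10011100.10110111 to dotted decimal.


01011101 = 93
00100110 = 38
10011100 = 156
10110111 = 183
IP: 93.38.156.183


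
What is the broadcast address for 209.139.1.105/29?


Network: 209.139.1.104/29
Host bits = 3
Set all host bits to 1:
Broadcast: 209.139.1.111


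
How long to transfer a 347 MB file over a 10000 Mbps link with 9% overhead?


Effective throughput = 10000 * (1 - 9/100) = 9100 Mbps
File size in Mb = 347 * 8 = 2776 Mb
Time = 2776 / 9100
Time = 0.3051 seconds


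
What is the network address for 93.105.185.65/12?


IP:   01011101.01101001.10111001.01000001
Mask: 11111111.11110000.00000000.00000000
AND operation:
Net:  01011101.01100000.00000000.00000000
Network: 93.96.0.0/12


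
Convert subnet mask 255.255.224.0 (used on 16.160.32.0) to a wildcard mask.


Subnet mask: 255.255.224.0
Wildcard = 255.255.255.255 - subnet mask
255 - 255 = 0
255 - 255 = 0
255 - 224 = 31
255 - 0 = 255
Wildcard: 0.0.31.255


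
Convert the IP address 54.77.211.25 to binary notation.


54 = 00110110
77 = 01001101
211 = 11010011
25 = 00011001
Binary: 00110110.01001101.11010011.00011001


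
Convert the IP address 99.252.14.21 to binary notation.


99 = 01100011
252 = 11111100
14 = 00001110
21 = 00010101
Binary: 01100011.11111100.00001110.00010101


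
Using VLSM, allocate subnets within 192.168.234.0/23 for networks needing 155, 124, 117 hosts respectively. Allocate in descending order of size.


155 hosts -> /24 (254 usable): 192.168.234.0/24
124 hosts -> /25 (126 usable): 192.168.235.0/25
117 hosts -> /25 (126 usable): 192.168.235.128/25
Allocation: 192.168.234.0/24 (155 hosts, 254 usable); 192.168.235.0/25 (124 hosts, 126 usable); 192.168.235.128/25 (117 hosts, 126 usable)


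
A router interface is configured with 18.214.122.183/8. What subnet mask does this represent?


/8 means 8 network bits, 24 host bits
Binary: 11111111000000000000000000000000
Mask: 255.0.0.0


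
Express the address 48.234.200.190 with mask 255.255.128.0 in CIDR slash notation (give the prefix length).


Binary: 11111111.11111111.10000000.00000000
Count leading 1s
Prefix: /17


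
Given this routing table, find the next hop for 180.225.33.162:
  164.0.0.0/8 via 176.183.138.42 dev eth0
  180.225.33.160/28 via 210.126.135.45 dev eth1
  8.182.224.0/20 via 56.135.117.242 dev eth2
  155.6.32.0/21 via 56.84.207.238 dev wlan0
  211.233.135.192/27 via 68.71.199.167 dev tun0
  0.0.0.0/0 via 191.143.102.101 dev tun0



Longest prefix match for 180.225.33.162:
  /8 164.0.0.0: no
  /28 180.225.33.160: MATCH
  /20 8.182.224.0: no
  /21 155.6.32.0: no
  /27 211.233.135.192: no
  /0 0.0.0.0: MATCH
Selected: next-hop 210.126.135.45 via eth1 (matched /28)


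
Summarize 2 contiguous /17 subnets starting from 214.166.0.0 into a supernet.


Original prefix: /17
Number of subnets: 2 = 2^1
New prefix = 17 - 1 = 16
Supernet: 214.166.0.0/16


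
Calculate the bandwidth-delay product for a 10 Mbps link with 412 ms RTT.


BDP = bandwidth * RTT
= 10 Mbps * 412 ms
= 10 * 1e6 * 412 / 1000 bits
= 4120000 bits
= 515000 bytes
= 502.9297 KB
BDP = 4120000 bits (515000 bytes)


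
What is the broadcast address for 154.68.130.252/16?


Network: 154.68.0.0/16
Host bits = 16
Set all host bits to 1:
Broadcast: 154.68.255.255


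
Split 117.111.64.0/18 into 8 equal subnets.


New prefix = 18 + 3 = 21
Each subnet has 2048 addresses
  117.111.64.0/21
  117.111.72.0/21
  117.111.80.0/21
  117.111.88.0/21
  117.111.96.0/21
  117.111.104.0/21
  117.111.112.0/21
  117.111.120.0/21
Subnets: 117.111.64.0/21, 117.111.72.0/21, 117.111.80.0/21, 117.111.88.0/21, 117.111.96.0/21, 117.111.104.0/21, 117.111.112.0/21, 117.111.120.0/21


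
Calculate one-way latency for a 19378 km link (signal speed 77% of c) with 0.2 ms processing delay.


Speed = 0.77 * 3e5 km/s = 231000 km/s
Propagation delay = 19378 / 231000 = 0.0839 s = 83.8874 ms
Processing delay = 0.2 ms
Total one-way latency = 84.0874 ms


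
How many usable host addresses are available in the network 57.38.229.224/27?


Host bits = 32 - 27 = 5
Total addresses = 2^5 = 32
Usable = total - 2 (network and broadcast)
Usable hosts: 30


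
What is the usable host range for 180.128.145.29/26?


Network: 180.128.145.0
Broadcast: 180.128.145.63
First usable = network + 1
Last usable = broadcast - 1
Range: 180.128.145.1 to 180.128.145.62


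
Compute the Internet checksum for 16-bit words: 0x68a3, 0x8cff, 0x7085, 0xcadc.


Sum all words (with carry folding):
+ 0x68a3 = 0x68a3
+ 0x8cff = 0xf5a2
+ 0x7085 = 0x6628
+ 0xcadc = 0x3105
One's complement: ~0x3105
Checksum = 0xcefa


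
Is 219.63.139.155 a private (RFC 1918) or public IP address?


RFC 1918 private ranges:
  10.0.0.0/8 (10.0.0.0 - 10.255.255.255)
  172.16.0.0/12 (172.16.0.0 - 172.31.255.255)
  192.168.0.0/16 (192.168.0.0 - 192.168.255.255)
Public (not in any RFC 1918 range)


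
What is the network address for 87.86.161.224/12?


IP:   01010111.01010110.10100001.11100000
Mask: 11111111.11110000.00000000.00000000
AND operation:
Net:  01010111.01010000.00000000.00000000
Network: 87.80.0.0/12


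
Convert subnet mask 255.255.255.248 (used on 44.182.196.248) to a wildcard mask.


Subnet mask: 255.255.255.248
Wildcard = 255.255.255.255 - subnet mask
255 - 255 = 0
255 - 255 = 0
255 - 255 = 0
255 - 248 = 7
Wildcard: 0.0.0.7


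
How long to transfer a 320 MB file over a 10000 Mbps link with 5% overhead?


Effective throughput = 10000 * (1 - 5/100) = 9500 Mbps
File size in Mb = 320 * 8 = 2560 Mb
Time = 2560 / 9500
Time = 0.2695 seconds


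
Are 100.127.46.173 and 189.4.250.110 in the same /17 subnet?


Mask: 255.255.128.0
100.127.46.173 AND mask = 100.127.0.0
189.4.250.110 AND mask = 189.4.128.0
No, different subnets (100.127.0.0 vs 189.4.128.0)


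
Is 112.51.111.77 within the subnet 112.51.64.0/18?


Subnet network: 112.51.64.0
Test IP AND mask: 112.51.64.0
Yes, 112.51.111.77 is in 112.51.64.0/18


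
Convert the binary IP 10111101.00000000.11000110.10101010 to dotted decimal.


10111101 = 189
00000000 = 0
11000110 = 198
10101010 = 170
IP: 189.0.198.170


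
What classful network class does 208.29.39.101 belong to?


First octet: 208
Binary: 11010000
110xxxxx -> Class C (192-223)
Class C, default mask 255.255.255.0 (/24)


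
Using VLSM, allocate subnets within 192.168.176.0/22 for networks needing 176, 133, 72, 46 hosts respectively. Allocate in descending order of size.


176 hosts -> /24 (254 usable): 192.168.176.0/24
133 hosts -> /24 (254 usable): 192.168.177.0/24
72 hosts -> /25 (126 usable): 192.168.178.0/25
46 hosts -> /26 (62 usable): 192.168.178.128/26
Allocation: 192.168.176.0/24 (176 hosts, 254 usable); 192.168.177.0/24 (133 hosts, 254 usable); 192.168.178.0/25 (72 hosts, 126 usable); 192.168.178.128/26 (46 hosts, 62 usable)


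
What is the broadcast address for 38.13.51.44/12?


Network: 38.0.0.0/12
Host bits = 20
Set all host bits to 1:
Broadcast: 38.15.255.255


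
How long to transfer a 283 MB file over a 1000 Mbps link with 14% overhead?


Effective throughput = 1000 * (1 - 14/100) = 860 Mbps
File size in Mb = 283 * 8 = 2264 Mb
Time = 2264 / 860
Time = 2.6326 seconds


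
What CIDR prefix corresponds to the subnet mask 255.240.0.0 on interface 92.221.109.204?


Binary: 11111111.11110000.00000000.00000000
Count leading 1s
Prefix: /12


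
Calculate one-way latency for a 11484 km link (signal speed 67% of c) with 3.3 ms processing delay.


Speed = 0.67 * 3e5 km/s = 201000 km/s
Propagation delay = 11484 / 201000 = 0.0571 s = 57.1343 ms
Processing delay = 3.3 ms
Total one-way latency = 60.4343 ms


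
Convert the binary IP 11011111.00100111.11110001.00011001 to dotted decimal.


11011111 = 223
00100111 = 39
11110001 = 241
00011001 = 25
IP: 223.39.241.25


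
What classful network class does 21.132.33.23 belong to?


First octet: 21
Binary: 00010101
0xxxxxxx -> Class A (1-126)
Class A, default mask 255.0.0.0 (/8)


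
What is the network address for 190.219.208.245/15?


IP:   10111110.11011011.11010000.11110101
Mask: 11111111.11111110.00000000.00000000
AND operation:
Net:  10111110.11011010.00000000.00000000
Network: 190.218.0.0/15


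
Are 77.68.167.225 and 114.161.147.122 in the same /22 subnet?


Mask: 255.255.252.0
77.68.167.225 AND mask = 77.68.164.0
114.161.147.122 AND mask = 114.161.144.0
No, different subnets (77.68.164.0 vs 114.161.144.0)


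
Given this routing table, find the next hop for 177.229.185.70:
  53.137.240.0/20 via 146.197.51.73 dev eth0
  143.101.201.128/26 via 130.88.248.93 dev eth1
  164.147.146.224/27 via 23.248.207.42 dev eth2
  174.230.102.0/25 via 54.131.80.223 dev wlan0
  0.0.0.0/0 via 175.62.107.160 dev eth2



Longest prefix match for 177.229.185.70:
  /20 53.137.240.0: no
  /26 143.101.201.128: no
  /27 164.147.146.224: no
  /25 174.230.102.0: no
  /0 0.0.0.0: MATCH
Selected: next-hop 175.62.107.160 via eth2 (matched /0)


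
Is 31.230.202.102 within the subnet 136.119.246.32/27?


Subnet network: 136.119.246.32
Test IP AND mask: 31.230.202.96
No, 31.230.202.102 is not in 136.119.246.32/27


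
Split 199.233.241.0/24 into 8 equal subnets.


New prefix = 24 + 3 = 27
Each subnet has 32 addresses
  199.233.241.0/27
  199.233.241.32/27
  199.233.241.64/27
  199.233.241.96/27
  199.233.241.128/27
  199.233.241.160/27
  199.233.241.192/27
  199.233.241.224/27
Subnets: 199.233.241.0/27, 199.233.241.32/27, 199.233.241.64/27, 199.233.241.96/27, 199.233.241.128/27, 199.233.241.160/27, 199.233.241.192/27, 199.233.241.224/27


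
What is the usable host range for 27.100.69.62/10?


Network: 27.64.0.0
Broadcast: 27.127.255.255
First usable = network + 1
Last usable = broadcast - 1
Range: 27.64.0.1 to 27.127.255.254


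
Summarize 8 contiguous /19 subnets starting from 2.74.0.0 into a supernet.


Original prefix: /19
Number of subnets: 8 = 2^3
New prefix = 19 - 3 = 16
Supernet: 2.74.0.0/16


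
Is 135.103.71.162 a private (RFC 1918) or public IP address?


RFC 1918 private ranges:
  10.0.0.0/8 (10.0.0.0 - 10.255.255.255)
  172.16.0.0/12 (172.16.0.0 - 172.31.255.255)
  192.168.0.0/16 (192.168.0.0 - 192.168.255.255)
Public (not in any RFC 1918 range)


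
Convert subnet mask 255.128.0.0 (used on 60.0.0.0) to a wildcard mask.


Subnet mask: 255.128.0.0
Wildcard = 255.255.255.255 - subnet mask
255 - 255 = 0
255 - 128 = 127
255 - 0 = 255
255 - 0 = 255
Wildcard: 0.127.255.255


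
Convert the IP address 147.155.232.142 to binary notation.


147 = 10010011
155 = 10011011
232 = 11101000
142 = 10001110
Binary: 10010011.10011011.11101000.10001110


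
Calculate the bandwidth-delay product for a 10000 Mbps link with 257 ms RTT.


BDP = bandwidth * RTT
= 10000 Mbps * 257 ms
= 10000 * 1e6 * 257 / 1000 bits
= 2570000000 bits
= 321250000 bytes
= 313720.7031 KB
BDP = 2570000000 bits (321250000 bytes)


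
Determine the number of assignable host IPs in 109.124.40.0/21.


Host bits = 32 - 21 = 11
Total addresses = 2^11 = 2048
Usable = total - 2 (network and broadcast)
Usable hosts: 2046


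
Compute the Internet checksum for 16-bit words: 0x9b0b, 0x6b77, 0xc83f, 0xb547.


Sum all words (with carry folding):
+ 0x9b0b = 0x9b0b
+ 0x6b77 = 0x0683
+ 0xc83f = 0xcec2
+ 0xb547 = 0x840a
One's complement: ~0x840a
Checksum = 0x7bf5


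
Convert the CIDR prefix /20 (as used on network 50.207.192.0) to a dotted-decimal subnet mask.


/20 means 20 network bits, 12 host bits
Binary: 11111111111111111111000000000000
Mask: 255.255.240.0


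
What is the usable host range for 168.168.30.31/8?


Network: 168.0.0.0
Broadcast: 168.255.255.255
First usable = network + 1
Last usable = broadcast - 1
Range: 168.0.0.1 to 168.255.255.254


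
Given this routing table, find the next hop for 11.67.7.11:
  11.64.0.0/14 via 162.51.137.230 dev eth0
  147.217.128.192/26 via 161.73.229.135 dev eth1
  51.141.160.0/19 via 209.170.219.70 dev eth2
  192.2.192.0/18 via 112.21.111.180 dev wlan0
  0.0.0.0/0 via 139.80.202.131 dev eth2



Longest prefix match for 11.67.7.11:
  /14 11.64.0.0: MATCH
  /26 147.217.128.192: no
  /19 51.141.160.0: no
  /18 192.2.192.0: no
  /0 0.0.0.0: MATCH
Selected: next-hop 162.51.137.230 via eth0 (matched /14)


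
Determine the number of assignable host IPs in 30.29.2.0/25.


Host bits = 32 - 25 = 7
Total addresses = 2^7 = 128
Usable = total - 2 (network and broadcast)
Usable hosts: 126


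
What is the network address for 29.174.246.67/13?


IP:   00011101.10101110.11110110.01000011
Mask: 11111111.11111000.00000000.00000000
AND operation:
Net:  00011101.10101000.00000000.00000000
Network: 29.168.0.0/13


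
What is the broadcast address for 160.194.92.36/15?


Network: 160.194.0.0/15
Host bits = 17
Set all host bits to 1:
Broadcast: 160.195.255.255


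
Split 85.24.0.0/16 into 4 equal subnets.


New prefix = 16 + 2 = 18
Each subnet has 16384 addresses
  85.24.0.0/18
  85.24.64.0/18
  85.24.128.0/18
  85.24.192.0/18
Subnets: 85.24.0.0/18, 85.24.64.0/18, 85.24.128.0/18, 85.24.192.0/18


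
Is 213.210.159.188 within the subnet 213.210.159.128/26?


Subnet network: 213.210.159.128
Test IP AND mask: 213.210.159.128
Yes, 213.210.159.188 is in 213.210.159.128/26


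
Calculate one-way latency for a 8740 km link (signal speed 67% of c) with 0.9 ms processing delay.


Speed = 0.67 * 3e5 km/s = 201000 km/s
Propagation delay = 8740 / 201000 = 0.0435 s = 43.4826 ms
Processing delay = 0.9 ms
Total one-way latency = 44.3826 ms


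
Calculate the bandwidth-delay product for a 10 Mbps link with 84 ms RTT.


BDP = bandwidth * RTT
= 10 Mbps * 84 ms
= 10 * 1e6 * 84 / 1000 bits
= 840000 bits
= 105000 bytes
= 102.5391 KB
BDP = 840000 bits (105000 bytes)


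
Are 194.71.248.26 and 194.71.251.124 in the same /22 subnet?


Mask: 255.255.252.0
194.71.248.26 AND mask = 194.71.248.0
194.71.251.124 AND mask = 194.71.248.0
Yes, same subnet (194.71.248.0)


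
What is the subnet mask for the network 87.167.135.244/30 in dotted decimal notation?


/30 means 30 network bits, 2 host bits
Binary: 11111111111111111111111111111100
Mask: 255.255.255.252


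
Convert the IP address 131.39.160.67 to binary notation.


131 = 10000011
39 = 00100111
160 = 10100000
67 = 01000011
Binary: 10000011.00100111.10100000.01000011


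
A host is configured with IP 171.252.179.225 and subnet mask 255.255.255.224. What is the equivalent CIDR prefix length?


Binary: 11111111.11111111.11111111.11100000
Count leading 1s
Prefix: /27


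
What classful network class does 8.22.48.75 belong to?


First octet: 8
Binary: 00001000
0xxxxxxx -> Class A (1-126)
Class A, default mask 255.0.0.0 (/8)


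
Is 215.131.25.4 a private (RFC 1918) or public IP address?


RFC 1918 private ranges:
  10.0.0.0/8 (10.0.0.0 - 10.255.255.255)
  172.16.0.0/12 (172.16.0.0 - 172.31.255.255)
  192.168.0.0/16 (192.168.0.0 - 192.168.255.255)
Public (not in any RFC 1918 range)


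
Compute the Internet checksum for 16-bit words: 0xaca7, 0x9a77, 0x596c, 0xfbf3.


Sum all words (with carry folding):
+ 0xaca7 = 0xaca7
+ 0x9a77 = 0x471f
+ 0x596c = 0xa08b
+ 0xfbf3 = 0x9c7f
One's complement: ~0x9c7f
Checksum = 0x6380


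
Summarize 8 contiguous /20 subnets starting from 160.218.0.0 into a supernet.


Original prefix: /20
Number of subnets: 8 = 2^3
New prefix = 20 - 3 = 17
Supernet: 160.218.0.0/17


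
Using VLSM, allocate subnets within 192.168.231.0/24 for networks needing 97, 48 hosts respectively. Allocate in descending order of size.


97 hosts -> /25 (126 usable): 192.168.231.0/25
48 hosts -> /26 (62 usable): 192.168.231.128/26
Allocation: 192.168.231.0/25 (97 hosts, 126 usable); 192.168.231.128/26 (48 hosts, 62 usable)


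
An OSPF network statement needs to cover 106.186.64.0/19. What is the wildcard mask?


Subnet mask: 255.255.224.0
Wildcard = 255.255.255.255 - subnet mask
255 - 255 = 0
255 - 255 = 0
255 - 224 = 31
255 - 0 = 255
Wildcard: 0.0.31.255


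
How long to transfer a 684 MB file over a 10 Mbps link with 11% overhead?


Effective throughput = 10 * (1 - 11/100) = 8.9 Mbps
File size in Mb = 684 * 8 = 5472 Mb
Time = 5472 / 8.9
Time = 614.8315 seconds


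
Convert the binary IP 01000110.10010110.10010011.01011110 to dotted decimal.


01000110 = 70
10010110 = 150
10010011 = 147
01011110 = 94
IP: 70.150.147.94


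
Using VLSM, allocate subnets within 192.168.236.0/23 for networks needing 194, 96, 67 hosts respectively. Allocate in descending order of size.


194 hosts -> /24 (254 usable): 192.168.236.0/24
96 hosts -> /25 (126 usable): 192.168.237.0/25
67 hosts -> /25 (126 usable): 192.168.237.128/25
Allocation: 192.168.236.0/24 (194 hosts, 254 usable); 192.168.237.0/25 (96 hosts, 126 usable); 192.168.237.128/25 (67 hosts, 126 usable)


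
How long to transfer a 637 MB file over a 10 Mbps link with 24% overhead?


Effective throughput = 10 * (1 - 24/100) = 7.6 Mbps
File size in Mb = 637 * 8 = 5096 Mb
Time = 5096 / 7.6
Time = 670.5263 seconds


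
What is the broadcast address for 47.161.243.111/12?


Network: 47.160.0.0/12
Host bits = 20
Set all host bits to 1:
Broadcast: 47.175.255.255


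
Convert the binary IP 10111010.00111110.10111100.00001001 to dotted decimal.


10111010 = 186
00111110 = 62
10111100 = 188
00001001 = 9
IP: 186.62.188.9


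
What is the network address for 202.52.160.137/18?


IP:   11001010.00110100.10100000.10001001
Mask: 11111111.11111111.11000000.00000000
AND operation:
Net:  11001010.00110100.10000000.00000000
Network: 202.52.128.0/18


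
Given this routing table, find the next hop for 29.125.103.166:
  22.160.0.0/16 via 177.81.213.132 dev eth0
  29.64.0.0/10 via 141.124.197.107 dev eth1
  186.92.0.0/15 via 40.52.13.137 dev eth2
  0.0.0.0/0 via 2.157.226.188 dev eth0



Longest prefix match for 29.125.103.166:
  /16 22.160.0.0: no
  /10 29.64.0.0: MATCH
  /15 186.92.0.0: no
  /0 0.0.0.0: MATCH
Selected: next-hop 141.124.197.107 via eth1 (matched /10)


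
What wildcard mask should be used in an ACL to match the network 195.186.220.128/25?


Subnet mask: 255.255.255.128
Wildcard = 255.255.255.255 - subnet mask
255 - 255 = 0
255 - 255 = 0
255 - 255 = 0
255 - 128 = 127
Wildcard: 0.0.0.127


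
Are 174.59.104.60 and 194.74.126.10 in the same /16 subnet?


Mask: 255.255.0.0
174.59.104.60 AND mask = 174.59.0.0
194.74.126.10 AND mask = 194.74.0.0
No, different subnets (174.59.0.0 vs 194.74.0.0)


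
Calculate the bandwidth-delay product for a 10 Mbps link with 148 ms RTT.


BDP = bandwidth * RTT
= 10 Mbps * 148 ms
= 10 * 1e6 * 148 / 1000 bits
= 1480000 bits
= 185000 bytes
= 180.6641 KB
BDP = 1480000 bits (185000 bytes)


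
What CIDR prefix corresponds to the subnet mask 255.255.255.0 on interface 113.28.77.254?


Binary: 11111111.11111111.11111111.00000000
Count leading 1s
Prefix: /24


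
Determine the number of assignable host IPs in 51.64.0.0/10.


Host bits = 32 - 10 = 22
Total addresses = 2^22 = 4194304
Usable = total - 2 (network and broadcast)
Usable hosts: 4194302


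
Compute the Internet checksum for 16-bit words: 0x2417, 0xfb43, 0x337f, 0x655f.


Sum all words (with carry folding):
+ 0x2417 = 0x2417
+ 0xfb43 = 0x1f5b
+ 0x337f = 0x52da
+ 0x655f = 0xb839
One's complement: ~0xb839
Checksum = 0x47c6


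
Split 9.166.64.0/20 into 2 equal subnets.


New prefix = 20 + 1 = 21
Each subnet has 2048 addresses
  9.166.64.0/21
  9.166.72.0/21
Subnets: 9.166.64.0/21, 9.166.72.0/21


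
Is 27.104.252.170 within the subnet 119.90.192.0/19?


Subnet network: 119.90.192.0
Test IP AND mask: 27.104.224.0
No, 27.104.252.170 is not in 119.90.192.0/19


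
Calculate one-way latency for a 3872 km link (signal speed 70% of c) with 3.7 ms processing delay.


Speed = 0.7 * 3e5 km/s = 210000 km/s
Propagation delay = 3872 / 210000 = 0.0184 s = 18.4381 ms
Processing delay = 3.7 ms
Total one-way latency = 22.1381 ms


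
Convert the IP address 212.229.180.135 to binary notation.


212 = 11010100
229 = 11100101
180 = 10110100
135 = 10000111
Binary: 11010100.11100101.10110100.10000111


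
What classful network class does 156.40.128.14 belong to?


First octet: 156
Binary: 10011100
10xxxxxx -> Class B (128-191)
Class B, default mask 255.255.0.0 (/16)


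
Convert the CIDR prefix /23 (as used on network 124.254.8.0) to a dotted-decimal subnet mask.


/23 means 23 network bits, 9 host bits
Binary: 11111111111111111111111000000000
Mask: 255.255.254.0


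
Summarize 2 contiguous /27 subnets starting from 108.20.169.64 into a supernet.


Original prefix: /27
Number of subnets: 2 = 2^1
New prefix = 27 - 1 = 26
Supernet: 108.20.169.64/26


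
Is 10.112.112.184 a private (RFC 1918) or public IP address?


RFC 1918 private ranges:
  10.0.0.0/8 (10.0.0.0 - 10.255.255.255)
  172.16.0.0/12 (172.16.0.0 - 172.31.255.255)
  192.168.0.0/16 (192.168.0.0 - 192.168.255.255)
Private (in 10.0.0.0/8)


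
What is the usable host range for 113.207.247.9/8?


Network: 113.0.0.0
Broadcast: 113.255.255.255
First usable = network + 1
Last usable = broadcast - 1
Range: 113.0.0.1 to 113.255.255.254


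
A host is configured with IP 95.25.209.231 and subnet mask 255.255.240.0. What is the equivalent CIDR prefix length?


Binary: 11111111.11111111.11110000.00000000
Count leading 1s
Prefix: /20


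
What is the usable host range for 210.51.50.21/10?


Network: 210.0.0.0
Broadcast: 210.63.255.255
First usable = network + 1
Last usable = broadcast - 1
Range: 210.0.0.1 to 210.63.255.254


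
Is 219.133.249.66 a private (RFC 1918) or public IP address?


RFC 1918 private ranges:
  10.0.0.0/8 (10.0.0.0 - 10.255.255.255)
  172.16.0.0/12 (172.16.0.0 - 172.31.255.255)
  192.168.0.0/16 (192.168.0.0 - 192.168.255.255)
Public (not in any RFC 1918 range)


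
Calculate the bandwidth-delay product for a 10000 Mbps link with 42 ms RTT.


BDP = bandwidth * RTT
= 10000 Mbps * 42 ms
= 10000 * 1e6 * 42 / 1000 bits
= 420000000 bits
= 52500000 bytes
= 51269.5312 KB
BDP = 420000000 bits (52500000 bytes)


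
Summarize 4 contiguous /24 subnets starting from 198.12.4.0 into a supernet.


Original prefix: /24
Number of subnets: 4 = 2^2
New prefix = 24 - 2 = 22
Supernet: 198.12.4.0/22


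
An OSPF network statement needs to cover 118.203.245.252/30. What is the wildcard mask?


Subnet mask: 255.255.255.252
Wildcard = 255.255.255.255 - subnet mask
255 - 255 = 0
255 - 255 = 0
255 - 255 = 0
255 - 252 = 3
Wildcard: 0.0.0.3


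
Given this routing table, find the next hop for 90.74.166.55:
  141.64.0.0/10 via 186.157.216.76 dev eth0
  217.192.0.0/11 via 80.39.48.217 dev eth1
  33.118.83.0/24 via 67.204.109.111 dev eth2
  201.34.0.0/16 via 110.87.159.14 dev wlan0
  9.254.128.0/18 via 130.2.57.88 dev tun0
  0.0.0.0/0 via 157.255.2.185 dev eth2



Longest prefix match for 90.74.166.55:
  /10 141.64.0.0: no
  /11 217.192.0.0: no
  /24 33.118.83.0: no
  /16 201.34.0.0: no
  /18 9.254.128.0: no
  /0 0.0.0.0: MATCH
Selected: next-hop 157.255.2.185 via eth2 (matched /0)


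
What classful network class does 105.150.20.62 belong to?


First octet: 105
Binary: 01101001
0xxxxxxx -> Class A (1-126)
Class A, default mask 255.0.0.0 (/8)


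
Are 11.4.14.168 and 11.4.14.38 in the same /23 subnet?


Mask: 255.255.254.0
11.4.14.168 AND mask = 11.4.14.0
11.4.14.38 AND mask = 11.4.14.0
Yes, same subnet (11.4.14.0)


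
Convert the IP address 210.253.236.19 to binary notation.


210 = 11010010
253 = 11111101
236 = 11101100
19 = 00010011
Binary: 11010010.11111101.11101100.00010011


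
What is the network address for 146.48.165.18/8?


IP:   10010010.00110000.10100101.00010010
Mask: 11111111.00000000.00000000.00000000
AND operation:
Net:  10010010.00000000.00000000.00000000
Network: 146.0.0.0/8


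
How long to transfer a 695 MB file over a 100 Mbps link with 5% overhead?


Effective throughput = 100 * (1 - 5/100) = 95 Mbps
File size in Mb = 695 * 8 = 5560 Mb
Time = 5560 / 95
Time = 58.5263 seconds


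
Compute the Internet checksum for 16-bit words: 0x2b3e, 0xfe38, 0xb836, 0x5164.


Sum all words (with carry folding):
+ 0x2b3e = 0x2b3e
+ 0xfe38 = 0x2977
+ 0xb836 = 0xe1ad
+ 0x5164 = 0x3312
One's complement: ~0x3312
Checksum = 0xcced


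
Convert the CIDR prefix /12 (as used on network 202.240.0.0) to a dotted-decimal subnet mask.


/12 means 12 network bits, 20 host bits
Binary: 11111111111100000000000000000000
Mask: 255.240.0.0


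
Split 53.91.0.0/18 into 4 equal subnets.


New prefix = 18 + 2 = 20
Each subnet has 4096 addresses
  53.91.0.0/20
  53.91.16.0/20
  53.91.32.0/20
  53.91.48.0/20
Subnets: 53.91.0.0/20, 53.91.16.0/20, 53.91.32.0/20, 53.91.48.0/20


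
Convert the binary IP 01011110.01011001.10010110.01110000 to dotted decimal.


01011110 = 94
01011001 = 89
10010110 = 150
01110000 = 112
IP: 94.89.150.112


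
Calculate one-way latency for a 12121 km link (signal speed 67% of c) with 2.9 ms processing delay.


Speed = 0.67 * 3e5 km/s = 201000 km/s
Propagation delay = 12121 / 201000 = 0.0603 s = 60.3035 ms
Processing delay = 2.9 ms
Total one-way latency = 63.2035 ms


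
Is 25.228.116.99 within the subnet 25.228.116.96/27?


Subnet network: 25.228.116.96
Test IP AND mask: 25.228.116.96
Yes, 25.228.116.99 is in 25.228.116.96/27


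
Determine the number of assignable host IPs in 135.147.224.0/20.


Host bits = 32 - 20 = 12
Total addresses = 2^12 = 4096
Usable = total - 2 (network and broadcast)
Usable hosts: 4094


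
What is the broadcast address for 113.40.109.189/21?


Network: 113.40.104.0/21
Host bits = 11
Set all host bits to 1:
Broadcast: 113.40.111.255


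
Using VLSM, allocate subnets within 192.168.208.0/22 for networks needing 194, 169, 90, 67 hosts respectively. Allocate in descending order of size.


194 hosts -> /24 (254 usable): 192.168.208.0/24
169 hosts -> /24 (254 usable): 192.168.209.0/24
90 hosts -> /25 (126 usable): 192.168.210.0/25
67 hosts -> /25 (126 usable): 192.168.210.128/25
Allocation: 192.168.208.0/24 (194 hosts, 254 usable); 192.168.209.0/24 (169 hosts, 254 usable); 192.168.210.0/25 (90 hosts, 126 usable); 192.168.210.128/25 (67 hosts, 126 usable)


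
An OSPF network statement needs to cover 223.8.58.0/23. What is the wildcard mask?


Subnet mask: 255.255.254.0
Wildcard = 255.255.255.255 - subnet mask
255 - 255 = 0
255 - 255 = 0
255 - 254 = 1
255 - 0 = 255
Wildcard: 0.0.1.255


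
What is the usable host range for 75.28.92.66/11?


Network: 75.0.0.0
Broadcast: 75.31.255.255
First usable = network + 1
Last usable = broadcast - 1
Range: 75.0.0.1 to 75.31.255.254


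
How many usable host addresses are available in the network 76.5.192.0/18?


Host bits = 32 - 18 = 14
Total addresses = 2^14 = 16384
Usable = total - 2 (network and broadcast)
Usable hosts: 16382
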